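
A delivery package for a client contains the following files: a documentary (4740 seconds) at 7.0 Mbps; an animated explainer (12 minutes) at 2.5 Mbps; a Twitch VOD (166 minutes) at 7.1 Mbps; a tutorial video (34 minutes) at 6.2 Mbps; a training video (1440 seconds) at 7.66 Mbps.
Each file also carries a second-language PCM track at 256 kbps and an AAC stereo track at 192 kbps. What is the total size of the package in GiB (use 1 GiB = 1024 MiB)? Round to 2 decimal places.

16.05 GiB

Audio total: 256 + 192 = 448 kbps = 0.448 Mbps.
documentary: 7.448 Mbps × 4740 s = 35303.5 Mb
animated explainer: 2.948 Mbps × 720 s = 2122.6 Mb
Twitch VOD: 7.548 Mbps × 9960 s = 75178.1 Mb
tutorial video: 6.648 Mbps × 2040 s = 13561.9 Mb
training video: 8.108 Mbps × 1440 s = 11675.5 Mb
Total: 137841.6 Mb = 17230.2 MB.
= 16.05 GiB.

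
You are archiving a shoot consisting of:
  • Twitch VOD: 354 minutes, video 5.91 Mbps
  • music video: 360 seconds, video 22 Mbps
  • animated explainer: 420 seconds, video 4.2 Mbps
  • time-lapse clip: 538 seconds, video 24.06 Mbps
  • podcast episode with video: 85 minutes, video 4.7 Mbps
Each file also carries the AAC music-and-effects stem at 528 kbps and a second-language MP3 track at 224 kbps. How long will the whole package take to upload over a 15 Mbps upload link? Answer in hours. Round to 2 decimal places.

3.57 hours

Audio total: 528 + 224 = 752 kbps = 0.752 Mbps.
Twitch VOD: 6.662 Mbps × 21240 s = 141500.9 Mb
music video: 22.752 Mbps × 360 s = 8190.7 Mb
animated explainer: 4.952 Mbps × 420 s = 2079.8 Mb
time-lapse clip: 24.812 Mbps × 538 s = 13348.9 Mb
podcast episode with video: 5.452 Mbps × 5100 s = 27805.2 Mb
Total: 192925.5 Mb = 24115.7 MB.
At 15 Mbps: 192925.5 / 15 = 12862 s ≈ 3.57 hours.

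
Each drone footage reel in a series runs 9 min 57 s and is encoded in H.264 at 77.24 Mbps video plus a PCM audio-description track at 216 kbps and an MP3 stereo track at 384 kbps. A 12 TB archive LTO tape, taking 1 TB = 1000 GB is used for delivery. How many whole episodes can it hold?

2065

9 min 57 s = 597 s
Audio total: 216 + 384 = 600 kbps = 0.600 Mbps.
Total bitrate: 77.840 Mbps.
Per item: 77.840 Mbps × 597 s = 46,470 Mb = 5,809 MB.
Capacity: 12 TB = 96,000,000 Mb; 2065.83 items → 2065 complete.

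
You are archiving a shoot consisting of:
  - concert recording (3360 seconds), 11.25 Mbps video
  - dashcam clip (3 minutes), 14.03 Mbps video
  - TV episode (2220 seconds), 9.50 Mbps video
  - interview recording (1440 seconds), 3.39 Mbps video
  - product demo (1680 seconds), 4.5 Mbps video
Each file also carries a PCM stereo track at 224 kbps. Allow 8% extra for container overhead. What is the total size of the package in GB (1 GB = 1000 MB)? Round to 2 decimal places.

10.24 GB

Audio: 224 kbps = 0.224 Mbps.
concert recording: 11.474 Mbps × 3360 s × 1.08 = 41636.9 Mb
dashcam clip: 14.254 Mbps × 180 s × 1.08 = 2771.0 Mb
TV episode: 9.724 Mbps × 2220 s × 1.08 = 23314.3 Mb
interview recording: 3.614 Mbps × 1440 s × 1.08 = 5620.5 Mb
product demo: 4.724 Mbps × 1680 s × 1.08 = 8571.2 Mb
Total: 81913.8 Mb = 10239.2 MB.
= 10.24 GB.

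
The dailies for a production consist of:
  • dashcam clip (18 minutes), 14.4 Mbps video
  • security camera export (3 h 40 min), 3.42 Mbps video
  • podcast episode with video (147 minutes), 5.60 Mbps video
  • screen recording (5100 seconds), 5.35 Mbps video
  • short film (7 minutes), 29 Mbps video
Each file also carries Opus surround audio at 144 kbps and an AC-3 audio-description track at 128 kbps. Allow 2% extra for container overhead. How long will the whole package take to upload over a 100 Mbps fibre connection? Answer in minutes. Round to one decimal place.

26.7 minutes

Audio total: 144 + 128 = 272 kbps = 0.272 Mbps.
dashcam clip: 14.672 Mbps × 1080 s × 1.02 = 16162.7 Mb
security camera export: 3.692 Mbps × 13200 s × 1.02 = 49709.1 Mb
podcast episode with video: 5.872 Mbps × 8820 s × 1.02 = 52826.9 Mb
screen recording: 5.622 Mbps × 5100 s × 1.02 = 29245.6 Mb
short film: 29.272 Mbps × 420 s × 1.02 = 12540.1 Mb
Total: 160484.4 Mb = 20060.5 MB.
At 100 Mbps: 160484.4 / 100 = 1605 s ≈ 26.7 minutes.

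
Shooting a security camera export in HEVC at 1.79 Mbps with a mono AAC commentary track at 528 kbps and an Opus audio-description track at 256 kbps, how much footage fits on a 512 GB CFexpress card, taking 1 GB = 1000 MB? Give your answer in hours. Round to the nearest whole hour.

Audio total: 528 + 256 = 784 kbps = 0.784 Mbps.
Total bitrate: 1.79 + 0.784 = 2.574 Mbps.
Capacity: 512 GB = 4,096,000 Mb.
Recording time: 4,096,000 / 2.574 = 1,591,298 s ≈ 442 hours.

442 hours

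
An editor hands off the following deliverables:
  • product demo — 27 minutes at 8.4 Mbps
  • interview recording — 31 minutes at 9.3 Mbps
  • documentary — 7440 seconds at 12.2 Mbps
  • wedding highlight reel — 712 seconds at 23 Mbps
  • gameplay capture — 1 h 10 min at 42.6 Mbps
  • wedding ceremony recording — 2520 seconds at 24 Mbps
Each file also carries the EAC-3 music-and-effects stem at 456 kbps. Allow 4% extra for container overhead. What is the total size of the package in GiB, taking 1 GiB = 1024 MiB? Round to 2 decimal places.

46.71 GiB

Audio: 456 kbps = 0.456 Mbps.
product demo: 8.856 Mbps × 1620 s × 1.04 = 14920.6 Mb
interview recording: 9.756 Mbps × 1860 s × 1.04 = 18872.0 Mb
documentary: 12.656 Mbps × 7440 s × 1.04 = 97927.1 Mb
wedding highlight reel: 23.456 Mbps × 712 s × 1.04 = 17368.7 Mb
gameplay capture: 43.056 Mbps × 4200 s × 1.04 = 188068.6 Mb
wedding ceremony recording: 24.456 Mbps × 2520 s × 1.04 = 64094.3 Mb
Total: 401251.3 Mb = 50156.4 MB.
= 46.71 GiB.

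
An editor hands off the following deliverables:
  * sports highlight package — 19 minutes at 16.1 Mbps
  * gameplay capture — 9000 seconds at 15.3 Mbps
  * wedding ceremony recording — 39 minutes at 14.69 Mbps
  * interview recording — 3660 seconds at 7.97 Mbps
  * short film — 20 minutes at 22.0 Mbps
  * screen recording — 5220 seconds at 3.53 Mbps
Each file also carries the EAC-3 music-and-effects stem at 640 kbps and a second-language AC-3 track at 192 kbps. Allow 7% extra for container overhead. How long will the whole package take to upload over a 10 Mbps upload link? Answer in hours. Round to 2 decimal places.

Audio total: 640 + 192 = 832 kbps = 0.832 Mbps.
sports highlight package: 16.932 Mbps × 1140 s × 1.07 = 20653.7 Mb
gameplay capture: 16.132 Mbps × 9000 s × 1.07 = 155351.2 Mb
wedding ceremony recording: 15.522 Mbps × 2340 s × 1.07 = 38864.0 Mb
interview recording: 8.802 Mbps × 3660 s × 1.07 = 34470.4 Mb
short film: 22.832 Mbps × 1200 s × 1.07 = 29316.3 Mb
screen recording: 4.362 Mbps × 5220 s × 1.07 = 24363.5 Mb
Total: 303019.0 Mb = 37877.4 MB.
At 10 Mbps: 303019.0 / 10 = 30302 s ≈ 8.42 hours.

8.42 hours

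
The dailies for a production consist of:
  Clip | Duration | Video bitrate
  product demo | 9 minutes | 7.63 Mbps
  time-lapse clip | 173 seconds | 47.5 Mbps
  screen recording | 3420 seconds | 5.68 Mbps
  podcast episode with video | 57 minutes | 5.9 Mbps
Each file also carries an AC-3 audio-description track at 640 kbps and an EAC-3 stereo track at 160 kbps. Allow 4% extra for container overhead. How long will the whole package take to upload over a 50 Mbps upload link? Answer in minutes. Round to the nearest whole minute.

20 minutes

Audio total: 640 + 160 = 800 kbps = 0.800 Mbps.
product demo: 8.430 Mbps × 540 s × 1.04 = 4734.3 Mb
time-lapse clip: 48.300 Mbps × 173 s × 1.04 = 8690.1 Mb
screen recording: 6.480 Mbps × 3420 s × 1.04 = 23048.1 Mb
podcast episode with video: 6.700 Mbps × 3420 s × 1.04 = 23830.6 Mb
Total: 60303.0 Mb = 7537.9 MB.
At 50 Mbps: 60303.0 / 50 = 1206 s ≈ 20.1 minutes.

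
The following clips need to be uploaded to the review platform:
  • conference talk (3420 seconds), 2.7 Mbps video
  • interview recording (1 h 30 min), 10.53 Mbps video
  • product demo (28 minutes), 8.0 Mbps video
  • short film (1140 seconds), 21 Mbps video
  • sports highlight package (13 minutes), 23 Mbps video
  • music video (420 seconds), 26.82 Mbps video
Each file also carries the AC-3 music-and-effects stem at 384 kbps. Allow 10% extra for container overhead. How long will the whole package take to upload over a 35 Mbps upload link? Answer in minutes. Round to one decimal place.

Audio: 384 kbps = 0.384 Mbps.
conference talk: 3.084 Mbps × 3420 s × 1.10 = 11602.0 Mb
interview recording: 10.914 Mbps × 5400 s × 1.10 = 64829.2 Mb
product demo: 8.384 Mbps × 1680 s × 1.10 = 15493.6 Mb
short film: 21.384 Mbps × 1140 s × 1.10 = 26815.5 Mb
sports highlight package: 23.384 Mbps × 780 s × 1.10 = 20063.5 Mb
music video: 27.204 Mbps × 420 s × 1.10 = 12568.2 Mb
Total: 151372.1 Mb = 18921.5 MB.
At 35 Mbps: 151372.1 / 35 = 4325 s ≈ 72.1 minutes.

72.1 minutes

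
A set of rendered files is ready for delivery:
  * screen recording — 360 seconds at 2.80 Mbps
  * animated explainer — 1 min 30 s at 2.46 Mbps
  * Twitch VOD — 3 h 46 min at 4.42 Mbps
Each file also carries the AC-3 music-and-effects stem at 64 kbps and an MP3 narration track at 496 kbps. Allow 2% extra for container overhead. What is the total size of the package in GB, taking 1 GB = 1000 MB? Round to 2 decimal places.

8.80 GB

Audio total: 64 + 496 = 560 kbps = 0.560 Mbps.
screen recording: 3.360 Mbps × 360 s × 1.02 = 1233.8 Mb
animated explainer: 3.020 Mbps × 90 s × 1.02 = 277.2 Mb
Twitch VOD: 4.980 Mbps × 13560 s × 1.02 = 68879.4 Mb
Total: 70390.4 Mb = 8798.8 MB.
= 8.799 GB.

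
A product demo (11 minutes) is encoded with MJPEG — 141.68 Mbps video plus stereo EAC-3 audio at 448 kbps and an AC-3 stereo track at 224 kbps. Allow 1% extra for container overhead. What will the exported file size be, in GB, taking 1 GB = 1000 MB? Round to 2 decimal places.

11 min = 660 s
Audio total: 448 + 224 = 672 kbps = 0.672 Mbps.
Total bitrate: 141.68 + 0.672 = 142.352 Mbps.
Stream data: 142.352 Mbps × 660 s = 93952.3 Mb.
With 1% container overhead: ×1.01.
94,892 Mb ÷ 8 = 11,861 MB → 11.86 GB.

11.86 GB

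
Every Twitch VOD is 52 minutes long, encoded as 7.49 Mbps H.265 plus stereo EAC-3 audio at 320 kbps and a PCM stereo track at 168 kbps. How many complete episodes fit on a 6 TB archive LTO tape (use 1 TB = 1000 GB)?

52 min = 3120 s
Audio total: 320 + 168 = 488 kbps = 0.488 Mbps.
Total bitrate: 7.978 Mbps.
Per item: 7.978 Mbps × 3120 s = 24,891 Mb = 3,111 MB.
Capacity: 6 TB = 48,000,000 Mb; 1928.38 items → 1928 complete.

1928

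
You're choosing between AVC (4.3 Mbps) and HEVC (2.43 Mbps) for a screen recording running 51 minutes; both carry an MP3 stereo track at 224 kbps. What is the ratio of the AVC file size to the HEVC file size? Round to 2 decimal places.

51 min = 3060 s
Audio: 224 kbps = 0.224 Mbps.
AVC: 4.524 Mbps × 3060 s = 13843.4 Mb = 1.730 GB.
HEVC: 2.654 Mbps × 3060 s = 8121.2 Mb = 1.015 GB.
Ratio: 1.730 / 1.015 = 1.705.

1.70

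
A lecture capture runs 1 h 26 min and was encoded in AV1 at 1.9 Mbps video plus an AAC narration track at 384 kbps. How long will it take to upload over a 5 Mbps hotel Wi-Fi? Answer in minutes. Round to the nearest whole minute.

1 h 26 min = 86 min = 5160 s
Audio: 384 kbps = 0.384 Mbps.
Total bitrate: 2.284 Mbps.
File: 2.284 Mbps × 5160 s = 11785.4 Mb.
At 5 Mbps: 11785.4 / 5 = 2357.1 s ≈ 39.3 minutes.

39 minutes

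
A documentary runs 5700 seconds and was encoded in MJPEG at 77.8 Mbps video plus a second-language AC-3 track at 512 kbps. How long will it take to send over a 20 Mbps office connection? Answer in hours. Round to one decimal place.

6.2 hours

Audio: 512 kbps = 0.512 Mbps.
Total bitrate: 78.312 Mbps.
File: 78.312 Mbps × 5700 s = 446378.4 Mb.
At 20 Mbps: 446378.4 / 20 = 22318.9 s ≈ 6.2 hours.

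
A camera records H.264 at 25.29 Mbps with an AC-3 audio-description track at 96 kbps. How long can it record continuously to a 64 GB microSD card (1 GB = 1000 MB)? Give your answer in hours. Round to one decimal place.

Audio: 96 kbps = 0.096 Mbps.
Total bitrate: 25.29 + 0.096 = 25.386 Mbps.
Capacity: 64 GB = 512,000 Mb.
Recording time: 512,000 / 25.386 = 20,169 s ≈ 5.60 hours.

5.6 hours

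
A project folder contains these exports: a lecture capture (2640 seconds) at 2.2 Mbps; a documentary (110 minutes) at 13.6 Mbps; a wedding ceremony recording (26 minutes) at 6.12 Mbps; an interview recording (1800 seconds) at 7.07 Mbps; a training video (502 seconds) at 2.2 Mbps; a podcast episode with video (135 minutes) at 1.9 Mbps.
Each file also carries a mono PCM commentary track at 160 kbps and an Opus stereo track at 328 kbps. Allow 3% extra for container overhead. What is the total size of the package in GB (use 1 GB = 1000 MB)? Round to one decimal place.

18.6 GB

Audio total: 160 + 328 = 488 kbps = 0.488 Mbps.
lecture capture: 2.688 Mbps × 2640 s × 1.03 = 7309.2 Mb
documentary: 14.088 Mbps × 6600 s × 1.03 = 95770.2 Mb
wedding ceremony recording: 6.608 Mbps × 1560 s × 1.03 = 10617.7 Mb
interview recording: 7.558 Mbps × 1800 s × 1.03 = 14012.5 Mb
training video: 2.688 Mbps × 502 s × 1.03 = 1389.9 Mb
podcast episode with video: 2.388 Mbps × 8100 s × 1.03 = 19923.1 Mb
Total: 149022.6 Mb = 18627.8 MB.
= 18.63 GB.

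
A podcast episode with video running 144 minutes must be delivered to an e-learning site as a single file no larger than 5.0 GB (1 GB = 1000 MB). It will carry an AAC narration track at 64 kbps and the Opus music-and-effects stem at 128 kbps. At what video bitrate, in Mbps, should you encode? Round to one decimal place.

4.4 Mbps

Budget: 5.0 GB = 40000.0 Mb.
144 min = 8640 s
Total bitrate budget: 40000.0 Mb / 8640 s = 4.630 Mbps.
Audio total: 64 + 128 = 192 kbps = 0.192 Mbps.
Video: 4.630 − 0.192 = 4.438 Mbps.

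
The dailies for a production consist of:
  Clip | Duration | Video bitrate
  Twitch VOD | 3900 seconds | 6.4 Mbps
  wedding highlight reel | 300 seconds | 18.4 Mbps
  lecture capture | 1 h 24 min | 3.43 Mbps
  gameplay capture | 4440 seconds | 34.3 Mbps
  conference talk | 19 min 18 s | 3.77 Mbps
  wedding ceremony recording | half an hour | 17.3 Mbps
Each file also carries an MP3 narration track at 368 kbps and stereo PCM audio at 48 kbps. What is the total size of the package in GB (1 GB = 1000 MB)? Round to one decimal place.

30.3 GB

Audio total: 368 + 48 = 416 kbps = 0.416 Mbps.
Twitch VOD: 6.816 Mbps × 3900 s = 26582.4 Mb
wedding highlight reel: 18.816 Mbps × 300 s = 5644.8 Mb
lecture capture: 3.846 Mbps × 5040 s = 19383.8 Mb
gameplay capture: 34.716 Mbps × 4440 s = 154139.0 Mb
conference talk: 4.186 Mbps × 1158 s = 4847.4 Mb
wedding ceremony recording: 17.716 Mbps × 1800 s = 31888.8 Mb
Total: 242486.3 Mb = 30310.8 MB.
= 30.31 GB.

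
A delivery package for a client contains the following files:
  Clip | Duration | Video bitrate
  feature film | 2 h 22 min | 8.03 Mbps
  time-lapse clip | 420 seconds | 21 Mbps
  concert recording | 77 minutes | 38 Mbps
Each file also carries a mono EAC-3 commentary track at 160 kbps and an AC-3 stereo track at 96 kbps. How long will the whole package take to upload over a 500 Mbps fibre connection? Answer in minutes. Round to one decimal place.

Audio total: 160 + 96 = 256 kbps = 0.256 Mbps.
feature film: 8.286 Mbps × 8520 s = 70596.7 Mb
time-lapse clip: 21.256 Mbps × 420 s = 8927.5 Mb
concert recording: 38.256 Mbps × 4620 s = 176742.7 Mb
Total: 256267.0 Mb = 32033.4 MB.
At 500 Mbps: 256267.0 / 500 = 513 s ≈ 8.54 minutes.

8.5 minutes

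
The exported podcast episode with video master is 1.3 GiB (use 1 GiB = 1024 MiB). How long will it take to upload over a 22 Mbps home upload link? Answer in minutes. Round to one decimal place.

File: 1.3 GiB = 11166.9 Mb.
At 22 Mbps: 11166.9 / 22 = 507.6 s ≈ 8.46 minutes.

8.5 minutes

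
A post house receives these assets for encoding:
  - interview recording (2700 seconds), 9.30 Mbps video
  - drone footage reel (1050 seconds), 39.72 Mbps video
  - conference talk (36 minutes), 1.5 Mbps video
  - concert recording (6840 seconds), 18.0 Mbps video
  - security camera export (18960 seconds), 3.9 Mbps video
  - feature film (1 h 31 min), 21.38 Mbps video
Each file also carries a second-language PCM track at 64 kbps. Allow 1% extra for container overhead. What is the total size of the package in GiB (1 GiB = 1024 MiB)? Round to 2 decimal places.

45.41 GiB

Audio: 64 kbps = 0.064 Mbps.
interview recording: 9.364 Mbps × 2700 s × 1.01 = 25535.6 Mb
drone footage reel: 39.784 Mbps × 1050 s × 1.01 = 42190.9 Mb
conference talk: 1.564 Mbps × 2160 s × 1.01 = 3412.0 Mb
concert recording: 18.064 Mbps × 6840 s × 1.01 = 124793.3 Mb
security camera export: 3.964 Mbps × 18960 s × 1.01 = 75909.0 Mb
feature film: 21.444 Mbps × 5460 s × 1.01 = 118255.1 Mb
Total: 390096.0 Mb = 48762.0 MB.
= 45.41 GiB.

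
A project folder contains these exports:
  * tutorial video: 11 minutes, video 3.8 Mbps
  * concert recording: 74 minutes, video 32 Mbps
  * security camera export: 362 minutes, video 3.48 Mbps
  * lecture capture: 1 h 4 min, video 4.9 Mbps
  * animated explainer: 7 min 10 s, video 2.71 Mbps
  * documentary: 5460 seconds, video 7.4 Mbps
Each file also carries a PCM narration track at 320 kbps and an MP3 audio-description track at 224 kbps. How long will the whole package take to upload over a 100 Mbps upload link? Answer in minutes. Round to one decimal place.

Audio total: 320 + 224 = 544 kbps = 0.544 Mbps.
tutorial video: 4.344 Mbps × 660 s = 2867.0 Mb
concert recording: 32.544 Mbps × 4440 s = 144495.4 Mb
security camera export: 4.024 Mbps × 21720 s = 87401.3 Mb
lecture capture: 5.444 Mbps × 3840 s = 20905.0 Mb
animated explainer: 3.254 Mbps × 430 s = 1399.2 Mb
documentary: 7.944 Mbps × 5460 s = 43374.2 Mb
Total: 300442.1 Mb = 37555.3 MB.
At 100 Mbps: 300442.1 / 100 = 3004 s ≈ 50.1 minutes.

50.1 minutes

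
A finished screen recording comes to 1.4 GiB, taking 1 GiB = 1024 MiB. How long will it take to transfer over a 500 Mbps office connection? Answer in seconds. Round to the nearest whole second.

File: 1.4 GiB = 12025.9 Mb.
At 500 Mbps: 12025.9 / 500 = 24.1 s ≈ 24.1 seconds.

24 seconds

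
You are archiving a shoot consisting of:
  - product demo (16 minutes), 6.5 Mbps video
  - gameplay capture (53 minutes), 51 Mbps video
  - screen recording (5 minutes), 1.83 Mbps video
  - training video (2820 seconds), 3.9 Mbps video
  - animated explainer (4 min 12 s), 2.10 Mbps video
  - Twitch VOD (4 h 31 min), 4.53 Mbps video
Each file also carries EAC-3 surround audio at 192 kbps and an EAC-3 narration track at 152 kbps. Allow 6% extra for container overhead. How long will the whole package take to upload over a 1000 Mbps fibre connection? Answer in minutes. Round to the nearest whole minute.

5 minutes

Audio total: 192 + 152 = 344 kbps = 0.344 Mbps.
product demo: 6.844 Mbps × 960 s × 1.06 = 6964.5 Mb
gameplay capture: 51.344 Mbps × 3180 s × 1.06 = 173070.4 Mb
screen recording: 2.174 Mbps × 300 s × 1.06 = 691.3 Mb
training video: 4.244 Mbps × 2820 s × 1.06 = 12686.2 Mb
animated explainer: 2.444 Mbps × 252 s × 1.06 = 652.8 Mb
Twitch VOD: 4.874 Mbps × 16260 s × 1.06 = 84006.3 Mb
Total: 278071.5 Mb = 34758.9 MB.
At 1000 Mbps: 278071.5 / 1000 = 278 s ≈ 4.63 minutes.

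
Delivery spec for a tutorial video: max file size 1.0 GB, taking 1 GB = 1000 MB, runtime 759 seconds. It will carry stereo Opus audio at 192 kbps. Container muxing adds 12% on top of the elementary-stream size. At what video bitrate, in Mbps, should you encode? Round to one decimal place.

Budget: 1.0 GB = 8000.0 Mb.
Stream payload after overhead: 8000.0 / 1.12 = 7142.9 Mb.
Total bitrate budget: 7142.9 Mb / 759 s = 9.411 Mbps.
Audio: 192 kbps = 0.192 Mbps.
Video: 9.411 − 0.192 = 9.219 Mbps.

9.2 Mbps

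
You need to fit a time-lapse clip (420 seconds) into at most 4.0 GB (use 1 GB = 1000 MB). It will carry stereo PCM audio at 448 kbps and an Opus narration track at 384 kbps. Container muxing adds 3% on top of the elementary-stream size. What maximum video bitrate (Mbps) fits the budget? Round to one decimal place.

Budget: 4.0 GB = 32000.0 Mb.
Stream payload after overhead: 32000.0 / 1.03 = 31068.0 Mb.
Total bitrate budget: 31068.0 Mb / 420 s = 73.971 Mbps.
Audio total: 448 + 384 = 832 kbps = 0.832 Mbps.
Video: 73.971 − 0.832 = 73.139 Mbps.

73.1 Mbps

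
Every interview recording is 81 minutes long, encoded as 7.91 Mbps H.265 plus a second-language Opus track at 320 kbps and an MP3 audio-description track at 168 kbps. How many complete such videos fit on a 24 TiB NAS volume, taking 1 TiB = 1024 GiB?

5172

81 min = 4860 s
Audio total: 320 + 168 = 488 kbps = 0.488 Mbps.
Total bitrate: 8.398 Mbps.
Per item: 8.398 Mbps × 4860 s = 40,814 Mb = 5,102 MB.
Capacity: 24 TiB = 211,106,233 Mb; 5172.36 items → 5172 complete.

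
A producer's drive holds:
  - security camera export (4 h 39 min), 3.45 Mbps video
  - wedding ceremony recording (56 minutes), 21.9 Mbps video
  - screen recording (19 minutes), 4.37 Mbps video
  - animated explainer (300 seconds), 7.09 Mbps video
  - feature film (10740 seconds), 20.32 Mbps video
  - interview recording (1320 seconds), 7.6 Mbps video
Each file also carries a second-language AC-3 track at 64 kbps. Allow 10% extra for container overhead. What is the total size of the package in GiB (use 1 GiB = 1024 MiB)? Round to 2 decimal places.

47.24 GiB

Audio: 64 kbps = 0.064 Mbps.
security camera export: 3.514 Mbps × 16740 s × 1.10 = 64706.8 Mb
wedding ceremony recording: 21.964 Mbps × 3360 s × 1.10 = 81178.9 Mb
screen recording: 4.434 Mbps × 1140 s × 1.10 = 5560.2 Mb
animated explainer: 7.154 Mbps × 300 s × 1.10 = 2360.8 Mb
feature film: 20.384 Mbps × 10740 s × 1.10 = 240816.6 Mb
interview recording: 7.664 Mbps × 1320 s × 1.10 = 11128.1 Mb
Total: 405751.5 Mb = 50718.9 MB.
= 47.24 GiB.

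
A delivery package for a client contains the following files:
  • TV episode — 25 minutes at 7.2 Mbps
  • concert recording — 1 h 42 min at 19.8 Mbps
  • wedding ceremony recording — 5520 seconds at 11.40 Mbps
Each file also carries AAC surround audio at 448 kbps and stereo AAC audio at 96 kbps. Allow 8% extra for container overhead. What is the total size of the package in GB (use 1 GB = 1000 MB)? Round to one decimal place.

Audio total: 448 + 96 = 544 kbps = 0.544 Mbps.
TV episode: 7.744 Mbps × 1500 s × 1.08 = 12545.3 Mb
concert recording: 20.344 Mbps × 6120 s × 1.08 = 134465.7 Mb
wedding ceremony recording: 11.944 Mbps × 5520 s × 1.08 = 71205.4 Mb
Total: 218216.3 Mb = 27277.0 MB.
= 27.28 GB.

27.3 GB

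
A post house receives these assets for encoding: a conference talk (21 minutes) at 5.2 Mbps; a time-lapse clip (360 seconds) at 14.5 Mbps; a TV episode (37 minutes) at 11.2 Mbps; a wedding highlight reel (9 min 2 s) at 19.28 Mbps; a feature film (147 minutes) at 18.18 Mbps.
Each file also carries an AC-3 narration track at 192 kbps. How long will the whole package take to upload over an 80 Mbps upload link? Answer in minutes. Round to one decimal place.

43.7 minutes

Audio: 192 kbps = 0.192 Mbps.
conference talk: 5.392 Mbps × 1260 s = 6793.9 Mb
time-lapse clip: 14.692 Mbps × 360 s = 5289.1 Mb
TV episode: 11.392 Mbps × 2220 s = 25290.2 Mb
wedding highlight reel: 19.472 Mbps × 542 s = 10553.8 Mb
feature film: 18.372 Mbps × 8820 s = 162041.0 Mb
Total: 209968.1 Mb = 26246.0 MB.
At 80 Mbps: 209968.1 / 80 = 2625 s ≈ 43.7 minutes.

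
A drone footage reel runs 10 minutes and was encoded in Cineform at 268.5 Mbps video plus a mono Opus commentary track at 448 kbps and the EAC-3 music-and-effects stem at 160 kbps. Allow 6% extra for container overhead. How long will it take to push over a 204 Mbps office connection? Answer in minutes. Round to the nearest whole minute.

10 min = 600 s
Audio total: 448 + 160 = 608 kbps = 0.608 Mbps.
Total bitrate: 269.108 Mbps.
File: 269.108 Mbps × 600 s = 161464.8 Mb.
With 6% container overhead: ×1.06. → 171152.7 Mb.
At 204 Mbps: 171152.7 / 204 = 839.0 s ≈ 14 minutes.

14 minutes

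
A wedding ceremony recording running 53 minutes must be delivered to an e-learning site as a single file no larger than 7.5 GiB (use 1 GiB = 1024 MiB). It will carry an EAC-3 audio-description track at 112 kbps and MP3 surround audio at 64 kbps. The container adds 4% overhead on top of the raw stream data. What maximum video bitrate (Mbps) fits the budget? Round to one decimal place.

Budget: 7.5 GiB = 64424.5 Mb.
Stream payload after overhead: 64424.5 / 1.04 = 61946.6 Mb.
53 min = 3180 s
Total bitrate budget: 61946.6 Mb / 3180 s = 19.480 Mbps.
Audio total: 112 + 64 = 176 kbps = 0.176 Mbps.
Video: 19.480 − 0.176 = 19.304 Mbps.

19.3 Mbps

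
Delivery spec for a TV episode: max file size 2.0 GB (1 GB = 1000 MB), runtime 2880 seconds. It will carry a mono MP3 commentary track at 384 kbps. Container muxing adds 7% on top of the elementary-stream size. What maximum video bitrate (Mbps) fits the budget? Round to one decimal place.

4.8 Mbps

Budget: 2.0 GB = 16000.0 Mb.
Stream payload after overhead: 16000.0 / 1.07 = 14953.3 Mb.
Total bitrate budget: 14953.3 Mb / 2880 s = 5.192 Mbps.
Audio: 384 kbps = 0.384 Mbps.
Video: 5.192 − 0.384 = 4.808 Mbps.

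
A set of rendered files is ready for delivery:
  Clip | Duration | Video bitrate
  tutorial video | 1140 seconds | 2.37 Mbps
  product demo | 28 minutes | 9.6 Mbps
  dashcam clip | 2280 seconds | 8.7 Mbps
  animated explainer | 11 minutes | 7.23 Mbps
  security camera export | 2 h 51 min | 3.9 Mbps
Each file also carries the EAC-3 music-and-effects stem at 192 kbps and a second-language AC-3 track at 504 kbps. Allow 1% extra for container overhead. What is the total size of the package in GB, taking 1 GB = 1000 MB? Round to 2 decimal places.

11.94 GB

Audio total: 192 + 504 = 696 kbps = 0.696 Mbps.
tutorial video: 3.066 Mbps × 1140 s × 1.01 = 3530.2 Mb
product demo: 10.296 Mbps × 1680 s × 1.01 = 17470.3 Mb
dashcam clip: 9.396 Mbps × 2280 s × 1.01 = 21637.1 Mb
animated explainer: 7.926 Mbps × 660 s × 1.01 = 5283.5 Mb
security camera export: 4.596 Mbps × 10260 s × 1.01 = 47626.5 Mb
Total: 95547.5 Mb = 11943.4 MB.
= 11.94 GB.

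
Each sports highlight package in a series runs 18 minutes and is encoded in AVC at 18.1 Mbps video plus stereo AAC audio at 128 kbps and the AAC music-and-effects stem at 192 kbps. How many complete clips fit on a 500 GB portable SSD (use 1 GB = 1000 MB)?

18 min = 1080 s
Audio total: 128 + 192 = 320 kbps = 0.320 Mbps.
Total bitrate: 18.420 Mbps.
Per item: 18.420 Mbps × 1080 s = 19,894 Mb = 2,487 MB.
Capacity: 500 GB = 4,000,000 Mb; 201.07 items → 201 complete.

201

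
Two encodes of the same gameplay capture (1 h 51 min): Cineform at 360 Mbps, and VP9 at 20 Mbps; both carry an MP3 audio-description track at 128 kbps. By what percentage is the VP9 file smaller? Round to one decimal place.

94.4%

1 h 51 min = 111 min = 6660 s
Audio: 128 kbps = 0.128 Mbps.
Cineform: 360.128 Mbps × 6660 s = 2398452.5 Mb = 299.807 GB.
VP9: 20.128 Mbps × 6660 s = 134052.5 Mb = 16.757 GB.
Reduction: (1 − 16.757/299.807) × 100 = 94.41%.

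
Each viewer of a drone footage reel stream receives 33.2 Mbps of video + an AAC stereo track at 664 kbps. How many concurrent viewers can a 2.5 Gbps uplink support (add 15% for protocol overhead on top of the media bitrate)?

Audio: 664 kbps = 0.664 Mbps.
Per-viewer media rate: 33.864 Mbps.
On the wire with 15% overhead: 38.944 Mbps.
2.5 Gbps = 2,500 Mbps; 2,500 / 38.944 = 64.20 → 64 viewers.

64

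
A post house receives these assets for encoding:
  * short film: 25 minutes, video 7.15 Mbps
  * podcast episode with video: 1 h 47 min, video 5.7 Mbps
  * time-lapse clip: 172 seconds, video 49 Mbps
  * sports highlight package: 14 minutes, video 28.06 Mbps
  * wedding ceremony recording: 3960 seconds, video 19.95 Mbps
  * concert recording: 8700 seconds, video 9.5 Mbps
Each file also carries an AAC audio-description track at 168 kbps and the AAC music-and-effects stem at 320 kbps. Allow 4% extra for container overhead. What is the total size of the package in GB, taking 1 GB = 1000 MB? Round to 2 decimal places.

Audio total: 168 + 320 = 488 kbps = 0.488 Mbps.
short film: 7.638 Mbps × 1500 s × 1.04 = 11915.3 Mb
podcast episode with video: 6.188 Mbps × 6420 s × 1.04 = 41316.0 Mb
time-lapse clip: 49.488 Mbps × 172 s × 1.04 = 8852.4 Mb
sports highlight package: 28.548 Mbps × 840 s × 1.04 = 24939.5 Mb
wedding ceremony recording: 20.438 Mbps × 3960 s × 1.04 = 84171.9 Mb
concert recording: 9.988 Mbps × 8700 s × 1.04 = 90371.4 Mb
Total: 261566.5 Mb = 32695.8 MB.
= 32.70 GB.

32.70 GB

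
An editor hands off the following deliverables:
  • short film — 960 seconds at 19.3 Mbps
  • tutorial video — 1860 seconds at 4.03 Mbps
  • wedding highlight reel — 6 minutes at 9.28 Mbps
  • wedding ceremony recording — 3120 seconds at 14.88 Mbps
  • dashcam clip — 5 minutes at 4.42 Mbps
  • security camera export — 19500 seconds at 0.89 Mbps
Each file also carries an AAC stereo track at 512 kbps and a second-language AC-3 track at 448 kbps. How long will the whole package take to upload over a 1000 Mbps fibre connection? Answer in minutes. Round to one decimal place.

2.0 minutes

Audio total: 512 + 448 = 960 kbps = 0.960 Mbps.
short film: 20.260 Mbps × 960 s = 19449.6 Mb
tutorial video: 4.990 Mbps × 1860 s = 9281.4 Mb
wedding highlight reel: 10.240 Mbps × 360 s = 3686.4 Mb
wedding ceremony recording: 15.840 Mbps × 3120 s = 49420.8 Mb
dashcam clip: 5.380 Mbps × 300 s = 1614.0 Mb
security camera export: 1.850 Mbps × 19500 s = 36075.0 Mb
Total: 119527.2 Mb = 14940.9 MB.
At 1000 Mbps: 119527.2 / 1000 = 120 s ≈ 1.99 minutes.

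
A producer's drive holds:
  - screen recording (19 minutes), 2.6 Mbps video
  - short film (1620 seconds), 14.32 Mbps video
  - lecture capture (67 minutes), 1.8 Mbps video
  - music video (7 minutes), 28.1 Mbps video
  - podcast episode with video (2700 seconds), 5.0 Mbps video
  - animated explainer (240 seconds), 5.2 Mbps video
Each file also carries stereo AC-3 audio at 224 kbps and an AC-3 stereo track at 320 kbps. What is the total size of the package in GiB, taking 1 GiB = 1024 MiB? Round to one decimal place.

7.6 GiB

Audio total: 224 + 320 = 544 kbps = 0.544 Mbps.
screen recording: 3.144 Mbps × 1140 s = 3584.2 Mb
short film: 14.864 Mbps × 1620 s = 24079.7 Mb
lecture capture: 2.344 Mbps × 4020 s = 9422.9 Mb
music video: 28.644 Mbps × 420 s = 12030.5 Mb
podcast episode with video: 5.544 Mbps × 2700 s = 14968.8 Mb
animated explainer: 5.744 Mbps × 240 s = 1378.6 Mb
Total: 65464.6 Mb = 8183.1 MB.
= 7.621 GiB.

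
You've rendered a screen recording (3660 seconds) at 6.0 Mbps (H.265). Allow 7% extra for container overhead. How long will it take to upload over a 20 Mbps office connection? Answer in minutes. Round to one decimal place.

File: 6.000 Mbps × 3660 s = 21960.0 Mb.
With 7% container overhead: ×1.07. → 23497.2 Mb.
At 20 Mbps: 23497.2 / 20 = 1174.9 s ≈ 19.6 minutes.

19.6 minutes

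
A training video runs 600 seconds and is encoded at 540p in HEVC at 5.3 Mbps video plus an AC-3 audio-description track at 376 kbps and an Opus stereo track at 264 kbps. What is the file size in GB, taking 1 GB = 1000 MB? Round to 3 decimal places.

0.446 GB

Audio total: 376 + 264 = 640 kbps = 0.640 Mbps.
Total bitrate: 5.3 + 0.640 = 5.940 Mbps.
Stream data: 5.940 Mbps × 600 s = 3564.0 Mb.
3,564 Mb ÷ 8 = 445.5 MB → 0.4455 GB.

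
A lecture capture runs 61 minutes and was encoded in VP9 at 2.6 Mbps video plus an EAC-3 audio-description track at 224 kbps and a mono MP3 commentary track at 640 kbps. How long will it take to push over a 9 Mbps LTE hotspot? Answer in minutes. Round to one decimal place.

61 min = 3660 s
Audio total: 224 + 640 = 864 kbps = 0.864 Mbps.
Total bitrate: 3.464 Mbps.
File: 3.464 Mbps × 3660 s = 12678.2 Mb.
At 9 Mbps: 12678.2 / 9 = 1408.7 s ≈ 23.5 minutes.

23.5 minutes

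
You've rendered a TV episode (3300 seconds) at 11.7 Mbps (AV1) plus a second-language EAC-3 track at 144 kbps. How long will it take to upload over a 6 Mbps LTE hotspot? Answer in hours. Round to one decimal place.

Audio: 144 kbps = 0.144 Mbps.
Total bitrate: 11.844 Mbps.
File: 11.844 Mbps × 3300 s = 39085.2 Mb.
At 6 Mbps: 39085.2 / 6 = 6514.2 s ≈ 1.81 hours.

1.8 hours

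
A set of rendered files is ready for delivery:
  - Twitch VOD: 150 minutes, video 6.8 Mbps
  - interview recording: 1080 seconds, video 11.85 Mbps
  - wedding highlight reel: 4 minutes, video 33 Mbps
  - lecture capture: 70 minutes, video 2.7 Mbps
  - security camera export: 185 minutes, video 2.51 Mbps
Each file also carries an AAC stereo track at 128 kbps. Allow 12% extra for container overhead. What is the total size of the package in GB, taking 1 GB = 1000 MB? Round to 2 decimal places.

17.42 GB

Audio: 128 kbps = 0.128 Mbps.
Twitch VOD: 6.928 Mbps × 9000 s × 1.12 = 69834.2 Mb
interview recording: 11.978 Mbps × 1080 s × 1.12 = 14488.6 Mb
wedding highlight reel: 33.128 Mbps × 240 s × 1.12 = 8904.8 Mb
lecture capture: 2.828 Mbps × 4200 s × 1.12 = 13302.9 Mb
security camera export: 2.638 Mbps × 11100 s × 1.12 = 32795.6 Mb
Total: 139326.2 Mb = 17415.8 MB.
= 17.42 GB.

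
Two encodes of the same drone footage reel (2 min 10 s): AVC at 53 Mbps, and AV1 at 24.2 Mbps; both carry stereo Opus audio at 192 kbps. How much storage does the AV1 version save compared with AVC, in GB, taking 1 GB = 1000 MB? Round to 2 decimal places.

2 min 10 s = 130 s
Audio: 192 kbps = 0.192 Mbps.
AVC: 53.192 Mbps × 130 s = 6915.0 Mb = 0.864 GB.
AV1: 24.392 Mbps × 130 s = 3171.0 Mb = 0.396 GB.
Saving: 0.864 − 0.396 = 0.468 GB.

0.47 GB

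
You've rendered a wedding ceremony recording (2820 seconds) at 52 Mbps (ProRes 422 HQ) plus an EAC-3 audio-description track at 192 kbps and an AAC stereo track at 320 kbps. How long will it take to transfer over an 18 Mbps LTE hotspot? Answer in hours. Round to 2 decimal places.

2.29 hours

Audio total: 192 + 320 = 512 kbps = 0.512 Mbps.
Total bitrate: 52.512 Mbps.
File: 52.512 Mbps × 2820 s = 148083.8 Mb.
At 18 Mbps: 148083.8 / 18 = 8226.9 s ≈ 2.29 hours.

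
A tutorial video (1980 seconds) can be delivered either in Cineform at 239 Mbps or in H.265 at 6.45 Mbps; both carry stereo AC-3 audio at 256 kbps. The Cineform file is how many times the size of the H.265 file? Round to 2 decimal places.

35.68

Audio: 256 kbps = 0.256 Mbps.
Cineform: 239.256 Mbps × 1980 s = 473726.9 Mb = 59.216 GB.
H.265: 6.706 Mbps × 1980 s = 13277.9 Mb = 1.660 GB.
Ratio: 59.216 / 1.660 = 35.678.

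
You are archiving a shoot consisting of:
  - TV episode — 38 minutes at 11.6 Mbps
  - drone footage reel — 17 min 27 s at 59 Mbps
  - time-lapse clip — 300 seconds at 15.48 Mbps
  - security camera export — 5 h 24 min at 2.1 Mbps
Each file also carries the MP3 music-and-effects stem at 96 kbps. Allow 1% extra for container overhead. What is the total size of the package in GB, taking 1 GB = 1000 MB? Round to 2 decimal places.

17.16 GB

Audio: 96 kbps = 0.096 Mbps.
TV episode: 11.696 Mbps × 2280 s × 1.01 = 26933.5 Mb
drone footage reel: 59.096 Mbps × 1047 s × 1.01 = 62492.2 Mb
time-lapse clip: 15.576 Mbps × 300 s × 1.01 = 4719.5 Mb
security camera export: 2.196 Mbps × 19440 s × 1.01 = 43117.1 Mb
Total: 137262.5 Mb = 17157.8 MB.
= 17.16 GB.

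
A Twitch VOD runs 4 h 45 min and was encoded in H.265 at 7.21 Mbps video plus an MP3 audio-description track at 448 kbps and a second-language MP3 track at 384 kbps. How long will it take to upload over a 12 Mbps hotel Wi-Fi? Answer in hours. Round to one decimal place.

3.2 hours

4 h 45 min = 285 min = 17100 s
Audio total: 448 + 384 = 832 kbps = 0.832 Mbps.
Total bitrate: 8.042 Mbps.
File: 8.042 Mbps × 17100 s = 137518.2 Mb.
At 12 Mbps: 137518.2 / 12 = 11459.9 s ≈ 3.18 hours.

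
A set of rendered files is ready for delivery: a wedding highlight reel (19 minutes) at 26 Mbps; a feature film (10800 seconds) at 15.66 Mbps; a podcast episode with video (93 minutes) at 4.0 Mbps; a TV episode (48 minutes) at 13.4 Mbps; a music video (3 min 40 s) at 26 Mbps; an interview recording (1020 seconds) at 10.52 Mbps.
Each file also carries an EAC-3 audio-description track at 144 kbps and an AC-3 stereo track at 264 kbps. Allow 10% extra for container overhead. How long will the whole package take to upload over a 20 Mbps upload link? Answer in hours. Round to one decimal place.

4.4 hours

Audio total: 144 + 264 = 408 kbps = 0.408 Mbps.
wedding highlight reel: 26.408 Mbps × 1140 s × 1.10 = 33115.6 Mb
feature film: 16.068 Mbps × 10800 s × 1.10 = 190887.8 Mb
podcast episode with video: 4.408 Mbps × 5580 s × 1.10 = 27056.3 Mb
TV episode: 13.808 Mbps × 2880 s × 1.10 = 43743.7 Mb
music video: 26.408 Mbps × 220 s × 1.10 = 6390.7 Mb
interview recording: 10.928 Mbps × 1020 s × 1.10 = 12261.2 Mb
Total: 313455.5 Mb = 39181.9 MB.
At 20 Mbps: 313455.5 / 20 = 15673 s ≈ 4.35 hours.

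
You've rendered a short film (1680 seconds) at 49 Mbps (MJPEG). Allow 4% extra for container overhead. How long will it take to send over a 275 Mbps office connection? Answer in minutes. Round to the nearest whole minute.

5 minutes

File: 49.000 Mbps × 1680 s = 82320.0 Mb.
With 4% container overhead: ×1.04. → 85612.8 Mb.
At 275 Mbps: 85612.8 / 275 = 311.3 s ≈ 5.19 minutes.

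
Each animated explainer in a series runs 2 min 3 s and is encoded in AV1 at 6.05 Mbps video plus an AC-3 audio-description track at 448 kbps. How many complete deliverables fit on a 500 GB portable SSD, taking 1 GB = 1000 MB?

5004

2 min 3 s = 123 s
Audio: 448 kbps = 0.448 Mbps.
Total bitrate: 6.498 Mbps.
Per item: 6.498 Mbps × 123 s = 799.3 Mb = 99.91 MB.
Capacity: 500 GB = 4,000,000 Mb; 5004.67 items → 5004 complete.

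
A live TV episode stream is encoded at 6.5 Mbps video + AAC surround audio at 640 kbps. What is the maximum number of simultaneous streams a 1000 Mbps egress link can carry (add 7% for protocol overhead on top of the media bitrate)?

Audio: 640 kbps = 0.640 Mbps.
Per-viewer media rate: 7.140 Mbps.
On the wire with 7% overhead: 7.640 Mbps.
1000 Mbps = 1,000 Mbps; 1,000 / 7.640 = 130.89 → 130 viewers.

130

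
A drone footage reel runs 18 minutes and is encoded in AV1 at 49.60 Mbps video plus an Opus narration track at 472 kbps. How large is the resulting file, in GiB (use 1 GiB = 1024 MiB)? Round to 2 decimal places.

6.30 GiB

18 min = 1080 s
Audio: 472 kbps = 0.472 Mbps.
Total bitrate: 49.60 + 0.472 = 50.072 Mbps.
Stream data: 50.072 Mbps × 1080 s = 54077.8 Mb.
54,078 Mb = 6,759,720,000 bytes ÷ 1,073,741,824 = 6.295 GiB.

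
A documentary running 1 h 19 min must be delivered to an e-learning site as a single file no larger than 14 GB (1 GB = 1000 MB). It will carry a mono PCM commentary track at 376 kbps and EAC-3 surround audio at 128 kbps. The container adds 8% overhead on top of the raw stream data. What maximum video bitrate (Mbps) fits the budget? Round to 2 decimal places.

21.37 Mbps

Budget: 14 GB = 112000.0 Mb.
Stream payload after overhead: 112000.0 / 1.08 = 103703.7 Mb.
1 h 19 min = 79 min = 4740 s
Total bitrate budget: 103703.7 Mb / 4740 s = 21.878 Mbps.
Audio total: 376 + 128 = 504 kbps = 0.504 Mbps.
Video: 21.878 − 0.504 = 21.374 Mbps.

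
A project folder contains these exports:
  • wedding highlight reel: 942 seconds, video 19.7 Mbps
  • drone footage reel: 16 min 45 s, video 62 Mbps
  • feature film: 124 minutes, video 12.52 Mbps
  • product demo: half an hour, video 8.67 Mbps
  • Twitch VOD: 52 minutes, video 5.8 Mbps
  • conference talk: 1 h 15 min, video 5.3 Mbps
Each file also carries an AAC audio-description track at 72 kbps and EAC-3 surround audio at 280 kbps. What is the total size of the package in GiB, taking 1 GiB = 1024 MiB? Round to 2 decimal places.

Audio total: 72 + 280 = 352 kbps = 0.352 Mbps.
wedding highlight reel: 20.052 Mbps × 942 s = 18889.0 Mb
drone footage reel: 62.352 Mbps × 1005 s = 62663.8 Mb
feature film: 12.872 Mbps × 7440 s = 95767.7 Mb
product demo: 9.022 Mbps × 1800 s = 16239.6 Mb
Twitch VOD: 6.152 Mbps × 3120 s = 19194.2 Mb
conference talk: 5.652 Mbps × 4500 s = 25434.0 Mb
Total: 238188.3 Mb = 29773.5 MB.
= 27.73 GiB.

27.73 GiB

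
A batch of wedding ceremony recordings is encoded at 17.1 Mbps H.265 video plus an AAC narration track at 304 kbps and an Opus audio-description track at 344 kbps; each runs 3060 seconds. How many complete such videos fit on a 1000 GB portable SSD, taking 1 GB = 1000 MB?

Audio total: 304 + 344 = 648 kbps = 0.648 Mbps.
Total bitrate: 17.748 Mbps.
Per item: 17.748 Mbps × 3060 s = 54,309 Mb = 6,789 MB.
Capacity: 1000 GB = 8,000,000 Mb; 147.31 items → 147 complete.

147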